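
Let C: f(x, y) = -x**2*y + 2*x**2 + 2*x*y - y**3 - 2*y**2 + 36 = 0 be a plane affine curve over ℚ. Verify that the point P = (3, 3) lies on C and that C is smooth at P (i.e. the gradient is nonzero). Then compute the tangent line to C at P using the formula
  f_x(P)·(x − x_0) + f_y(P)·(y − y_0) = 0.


Tangent line at P: 126 - 42*y = 0.

Step 1: f(3, 3) = 0, so P lies on C.
Step 2: partial derivatives
  f_x(x, y) = -2*x*y + 4*x + 2*y, f_y(x, y) = -x**2 + 2*x - 3*y**2 - 4*y.
  f_x(P) = 0, f_y(P) = -42 (gradient nonzero, so P is smooth).
Step 3: tangent line at P: 0·(x − 3) + -42·(y − 3) = 0.
Expanding: 126 - 42*y = 0.


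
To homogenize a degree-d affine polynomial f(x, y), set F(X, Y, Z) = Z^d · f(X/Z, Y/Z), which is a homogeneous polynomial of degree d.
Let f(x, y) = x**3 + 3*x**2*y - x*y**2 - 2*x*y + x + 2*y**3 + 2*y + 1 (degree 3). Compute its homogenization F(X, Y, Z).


F(X, Y, Z) = X**3 + 3*X**2*Y - X*Y**2 - 2*X*Y*Z + X*Z**2 + 2*Y**3 + 2*Y*Z**2 + Z**3

deg(f) = 3.
Substitute x = X/Z, y = Y/Z into f, then multiply by Z^3.
  monomial 1·x^3·y^0 ↦ 1·X^3·Y^0·Z^0.
  monomial 3·x^2·y^1 ↦ 3·X^2·Y^1·Z^0.
  monomial -1·x^1·y^2 ↦ -1·X^1·Y^2·Z^0.
  monomial -2·x^1·y^1 ↦ -2·X^1·Y^1·Z^1.
  monomial 1·x^1·y^0 ↦ 1·X^1·Y^0·Z^2.
  monomial 2·x^0·y^3 ↦ 2·X^0·Y^3·Z^0.
  monomial 2·x^0·y^1 ↦ 2·X^0·Y^1·Z^2.
  monomial 1·x^0·y^0 ↦ 1·X^0·Y^0·Z^3.
Collecting: F(X, Y, Z) = X**3 + 3*X**2*Y - X*Y**2 - 2*X*Y*Z + X*Z**2 + 2*Y**3 + 2*Y*Z**2 + Z**3.


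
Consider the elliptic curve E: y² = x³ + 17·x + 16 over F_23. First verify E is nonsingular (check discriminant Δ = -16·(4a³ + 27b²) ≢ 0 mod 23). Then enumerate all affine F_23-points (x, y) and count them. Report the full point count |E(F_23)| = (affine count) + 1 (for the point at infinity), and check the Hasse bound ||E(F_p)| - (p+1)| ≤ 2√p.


Affine points = {(0, 4), (0, 19), (2, 9), (2, 14), (3, 5), (3, 18), (6, 9), (6, 14), (7, 8), (7, 15), (9, 1), (9, 22), (10, 6), (10, 17), (11, 4), (11, 19), (12, 4), (12, 19), (14, 10), (14, 13), (15, 9), (15, 14), (18, 6), (18, 17)}; affine count = 24; |E(F_23)| = 25.

Discriminant check: Δ ∝ 4a³ + 27b² = 4·17³ + 27·16² = 4·4913 + 27·256 ≡ 22 (mod 23). Nonzero ⇒ E is nonsingular.
For each x ∈ F_23, compute rhs = x³ + 17·x + 16 mod 23, then count y ∈ F_23 with y² ≡ rhs.
  x = 0: rhs = 16, matching y values: 4, 19 (2 points).
  x = 1: rhs = 11, matching y values: none (0 points).
  x = 2: rhs = 12, matching y values: 9, 14 (2 points).
  x = 3: rhs = 2, matching y values: 5, 18 (2 points).
  x = 4: rhs = 10, matching y values: none (0 points).
  x = 5: rhs = 19, matching y values: none (0 points).
  x = 6: rhs = 12, matching y values: 9, 14 (2 points).
  x = 7: rhs = 18, matching y values: 8, 15 (2 points).
  x = 8: rhs = 20, matching y values: none (0 points).
  x = 9: rhs = 1, matching y values: 1, 22 (2 points).
  x = 10: rhs = 13, matching y values: 6, 17 (2 points).
  x = 11: rhs = 16, matching y values: 4, 19 (2 points).
  x = 12: rhs = 16, matching y values: 4, 19 (2 points).
  x = 13: rhs = 19, matching y values: none (0 points).
  x = 14: rhs = 8, matching y values: 10, 13 (2 points).
  x = 15: rhs = 12, matching y values: 9, 14 (2 points).
  x = 16: rhs = 14, matching y values: none (0 points).
  x = 17: rhs = 20, matching y values: none (0 points).
  x = 18: rhs = 13, matching y values: 6, 17 (2 points).
  x = 19: rhs = 22, matching y values: none (0 points).
  x = 20: rhs = 7, matching y values: none (0 points).
  x = 21: rhs = 20, matching y values: none (0 points).
  x = 22: rhs = 21, matching y values: none (0 points).
Total affine count: 24.
Full point count |E(F_23)| = 24 + 1 = 25.
Hasse bound: |25 − (23+1)| = |1| = 1 ≤ 2√23 ≈ 9.5917 ✓.


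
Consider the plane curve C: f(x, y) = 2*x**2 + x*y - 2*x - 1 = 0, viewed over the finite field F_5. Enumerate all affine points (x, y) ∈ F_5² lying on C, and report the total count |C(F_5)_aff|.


Affine F_5-points: {(1, 1), (2, 1), (3, 3), (4, 3)}; count = 4.

For each of the 25 pairs (x, y) ∈ F_5², evaluate f(x, y) mod 5. Record the zeros.
  x = 0: [0↦4, 1↦4, 2↦4, 3↦4, 4↦4]  zeros at y ∈ ∅
  x = 1: [0↦4, 1↦0, 2↦1, 3↦2, 4↦3]  zeros at y ∈ {1}
  x = 2: [0↦3, 1↦0, 2↦2, 3↦4, 4↦1]  zeros at y ∈ {1}
  x = 3: [0↦1, 1↦4, 2↦2, 3↦0, 4↦3]  zeros at y ∈ {3}
  x = 4: [0↦3, 1↦2, 2↦1, 3↦0, 4↦4]  zeros at y ∈ {3}
Collecting zeros: affine points = {(1, 1), (2, 1), (3, 3), (4, 3)}.
Total count |C(F_5)_aff| = 4.


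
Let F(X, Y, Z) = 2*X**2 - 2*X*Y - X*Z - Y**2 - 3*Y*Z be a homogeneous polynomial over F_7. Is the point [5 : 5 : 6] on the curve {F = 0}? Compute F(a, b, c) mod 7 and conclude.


F(5,5,6) ≡ 2 (mod 7); P is NOT on the curve.

Evaluate F(5, 5, 6) term-by-term (mod 7).
  2*X**2 ↦ 2·25·1·1 = 50
  -2*X*Y ↦ -2·5·5·1 = -50
  -X*Z ↦ -1·5·1·6 = -30
  -Y**2 ↦ -1·1·25·1 = -25
  -3*Y*Z ↦ -3·1·5·6 = -90
Sum: F(5, 5, 6) = (50) + (-50) + (-30) + (-25) + (-90) = -145.
Reducing mod 7: -145 ≡ 2 (mod 7).
Since F(a, b, c) ≡ 2 ≠ 0 (mod 7), P does NOT lie on the curve.


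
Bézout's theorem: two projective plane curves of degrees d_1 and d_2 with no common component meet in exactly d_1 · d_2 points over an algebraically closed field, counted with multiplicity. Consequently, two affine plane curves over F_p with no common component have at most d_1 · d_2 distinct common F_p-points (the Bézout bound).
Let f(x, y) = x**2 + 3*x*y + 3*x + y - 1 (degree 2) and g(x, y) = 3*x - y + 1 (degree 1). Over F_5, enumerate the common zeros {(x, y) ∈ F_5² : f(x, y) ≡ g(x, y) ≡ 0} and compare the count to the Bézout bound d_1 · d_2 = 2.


Common zeros: {(0, 1)}; count = 1; Bézout bound = 2.

deg(f) = 2, deg(g) = 1, so Bézout bound = 2.
Scan x ∈ F_5. For each x, list the y ∈ F_5 with f(x, y) ≡ 0 and those with g(x, y) ≡ 0 (mod 5); the common zeros in that column are the intersection.
  x = 0: f ≡ 0 at y ∈ {1}; g ≡ 0 at y ∈ {1}; common: {1}.
  x = 1: f ≡ 0 at y ∈ {3}; g ≡ 0 at y ∈ {4}; common: ∅.
  x = 2: f ≡ 0 at y ∈ {3}; g ≡ 0 at y ∈ {2}; common: ∅.
  x = 3: f ≡ 0 at y ∈ ∅; g ≡ 0 at y ∈ {0}; common: ∅.
  x = 4: f ≡ 0 at y ∈ {1}; g ≡ 0 at y ∈ {3}; common: ∅.
Collecting: common zeros = {(0, 1)}, so the count is 1.
Comparison with the Bézout bound: 1 ≤ 2 = deg(f)·deg(g), as expected for curves with no common component (the affine F_5-count falls short of the bound because intersections may lie at infinity, over extension fields, or carry multiplicity).


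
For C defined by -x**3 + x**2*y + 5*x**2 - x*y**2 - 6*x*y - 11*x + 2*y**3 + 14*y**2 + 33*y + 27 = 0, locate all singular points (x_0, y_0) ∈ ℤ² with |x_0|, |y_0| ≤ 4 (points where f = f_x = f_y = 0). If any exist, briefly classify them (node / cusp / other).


Singular points: {(1, -2)}; classification: cusp.

Compute partial derivatives:
  f_x = -3*x**2 + 2*x*y + 10*x - y**2 - 6*y - 11.
  f_y = x**2 - 2*x*y - 6*x + 6*y**2 + 28*y + 33.
Scan x_0 ∈ {−4, ..., 4}. For each x_0, f_y(x_0, y) is a polynomial in y; find its integer roots y ∈ {−4, ..., 4}, then test f_x and f at those candidates.
  x = -4: f_y(-4, y) = 6*y**2 + 36*y + 73; no integer root y with |y| ≤ 4.
  x = -3: f_y(-3, y) = 6*y**2 + 34*y + 60; no integer root y with |y| ≤ 4.
  x = -2: f_y(-2, y) = 6*y**2 + 32*y + 49; no integer root y with |y| ≤ 4.
  x = -1: f_y(-1, y) = 6*y**2 + 30*y + 40; no integer root y with |y| ≤ 4.
  x = 0: f_y(0, y) = 6*y**2 + 28*y + 33; no integer root y with |y| ≤ 4.
  x = 1: f_y(1, y) = 6*y**2 + 26*y + 28; vanishes at y ∈ {-2}. (1, -2): f_x = 0, f = 0 — SINGULAR.
  x = 2: f_y(2, y) = 6*y**2 + 24*y + 25; no integer root y with |y| ≤ 4.
  x = 3: f_y(3, y) = 6*y**2 + 22*y + 24; no integer root y with |y| ≤ 4.
  x = 4: f_y(4, y) = 6*y**2 + 20*y + 25; no integer root y with |y| ≤ 4.
Only singular point on the grid: (1, -2).
Classify: substitute x = 1 + u, y = -2 + v and expand: f = -u**3 + u**2*v - u*v**2 + 2*v**3 + v**2.
No constant or linear terms (consistent with a singular point). Quadratic part: v**2. Cubic part: -u**3 + u**2*v - u*v**2 + 2*v**3.
The quadratic part v**2 is a perfect square, so there is a single (double) tangent line v = 0, i.e. y = -2. Restricting the cubic part to that line (v = 0) leaves -u**3 ≠ 0, so f is not divisible by v and the branch is v² ≈ u**3 to lowest order — this is a cusp.
Classification: cusp.


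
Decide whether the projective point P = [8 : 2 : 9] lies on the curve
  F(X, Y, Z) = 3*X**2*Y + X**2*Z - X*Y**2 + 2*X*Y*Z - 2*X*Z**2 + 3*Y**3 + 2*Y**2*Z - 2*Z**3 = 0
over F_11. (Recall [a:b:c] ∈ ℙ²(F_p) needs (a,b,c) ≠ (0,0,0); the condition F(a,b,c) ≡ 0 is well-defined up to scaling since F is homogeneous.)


F(8,2,9) ≡ 10 (mod 11); P is NOT on the curve.

Evaluate F(8, 2, 9) term-by-term (mod 11).
  3*X**2*Y ↦ 3·64·2·1 = 384
  X**2*Z ↦ 1·64·1·9 = 576
  -X*Y**2 ↦ -1·8·4·1 = -32
  2*X*Y*Z ↦ 2·8·2·9 = 288
  -2*X*Z**2 ↦ -2·8·1·81 = -1296
  3*Y**3 ↦ 3·1·8·1 = 24
  2*Y**2*Z ↦ 2·1·4·9 = 72
  -2*Z**3 ↦ -2·1·1·729 = -1458
Sum: F(8, 2, 9) = (384) + (576) + (-32) + (288) + (-1296) + (24) + (72) + (-1458) = -1442.
Reducing mod 11: -1442 ≡ 10 (mod 11).
Since F(a, b, c) ≡ 10 ≠ 0 (mod 11), P does NOT lie on the curve.


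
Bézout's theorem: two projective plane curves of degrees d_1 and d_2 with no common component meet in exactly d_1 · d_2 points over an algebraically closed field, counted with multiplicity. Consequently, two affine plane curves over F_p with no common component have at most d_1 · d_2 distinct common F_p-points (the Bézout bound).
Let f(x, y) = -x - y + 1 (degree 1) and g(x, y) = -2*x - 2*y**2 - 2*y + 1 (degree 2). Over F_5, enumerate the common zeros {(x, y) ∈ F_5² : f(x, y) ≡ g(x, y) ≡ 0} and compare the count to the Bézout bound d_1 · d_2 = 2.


Common zeros: ∅; count = 0; Bézout bound = 2.

deg(f) = 1, deg(g) = 2, so Bézout bound = 2.
Scan x ∈ F_5. For each x, list the y ∈ F_5 with f(x, y) ≡ 0 and those with g(x, y) ≡ 0 (mod 5); the common zeros in that column are the intersection.
  x = 0: f ≡ 0 at y ∈ {1}; g ≡ 0 at y ∈ ∅; common: ∅.
  x = 1: f ≡ 0 at y ∈ {0}; g ≡ 0 at y ∈ {1, 3}; common: ∅.
  x = 2: f ≡ 0 at y ∈ {4}; g ≡ 0 at y ∈ {2}; common: ∅.
  x = 3: f ≡ 0 at y ∈ {3}; g ≡ 0 at y ∈ {0, 4}; common: ∅.
  x = 4: f ≡ 0 at y ∈ {2}; g ≡ 0 at y ∈ ∅; common: ∅.
Collecting: common zeros = ∅, so the count is 0.
Comparison with the Bézout bound: 0 ≤ 2 = deg(f)·deg(g), as expected for curves with no common component (the affine F_5-count falls short of the bound because intersections may lie at infinity, over extension fields, or carry multiplicity).


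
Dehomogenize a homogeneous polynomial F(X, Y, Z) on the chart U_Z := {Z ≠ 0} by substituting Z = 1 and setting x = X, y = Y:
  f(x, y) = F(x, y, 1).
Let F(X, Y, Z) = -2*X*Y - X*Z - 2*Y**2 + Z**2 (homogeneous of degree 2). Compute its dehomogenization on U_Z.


f(x, y) = -2*x*y - x - 2*y**2 + 1

On U_Z we set Z = 1. Each monomial c·X^i·Y^j·Z^k in F becomes c·x^i·y^j·1^k = c·x^i·y^j.
Substituting Z = 1: F(X, Y, 1) = -2*x*y - x - 2*y**2 + 1.
Note: deg(f) ≤ deg(F) = 2; strict inequality happens when F is divisible by Z (lost terms).


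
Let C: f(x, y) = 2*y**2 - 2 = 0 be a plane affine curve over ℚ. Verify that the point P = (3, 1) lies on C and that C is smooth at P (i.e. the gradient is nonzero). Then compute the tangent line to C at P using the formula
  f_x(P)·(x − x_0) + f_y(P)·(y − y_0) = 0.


Tangent line at P: 4*y - 4 = 0.

Step 1: f(3, 1) = 0, so P lies on C.
Step 2: partial derivatives
  f_x(x, y) = 0, f_y(x, y) = 4*y.
  f_x(P) = 0, f_y(P) = 4 (gradient nonzero, so P is smooth).
Step 3: tangent line at P: 0·(x − 3) + 4·(y − 1) = 0.
Expanding: 4*y - 4 = 0.


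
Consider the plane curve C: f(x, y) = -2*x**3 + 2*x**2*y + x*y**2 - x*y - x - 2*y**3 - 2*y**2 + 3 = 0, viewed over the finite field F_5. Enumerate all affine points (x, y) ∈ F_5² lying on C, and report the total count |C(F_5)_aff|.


Affine F_5-points: {(1, 0), (1, 3), (1, 4), (2, 0), (3, 1)}; count = 5.

For each of the 25 pairs (x, y) ∈ F_5², evaluate f(x, y) mod 5. Record the zeros.
  x = 0: [0↦3, 1↦4, 2↦4, 3↦1, 4↦3]  zeros at y ∈ ∅
  x = 1: [0↦0, 1↦3, 2↦2, 3↦0, 4↦0]  zeros at y ∈ {0, 3, 4}
  x = 2: [0↦0, 1↦4, 2↦1, 3↦4, 4↦1]  zeros at y ∈ {0}
  x = 3: [0↦1, 1↦0, 2↦4, 3↦1, 4↦4]  zeros at y ∈ {1}
  x = 4: [0↦1, 1↦4, 2↦4, 3↦4, 4↦2]  zeros at y ∈ ∅
Collecting zeros: affine points = {(1, 0), (1, 3), (1, 4), (2, 0), (3, 1)}.
Total count |C(F_5)_aff| = 5.


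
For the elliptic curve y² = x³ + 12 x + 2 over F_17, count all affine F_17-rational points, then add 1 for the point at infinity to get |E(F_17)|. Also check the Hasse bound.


Affine points = {(0, 6), (0, 11), (1, 7), (1, 10), (2, 0), (5, 0), (6, 1), (6, 16), (7, 2), (7, 15), (8, 7), (8, 10), (10, 0), (12, 2), (12, 15), (13, 3), (13, 14), (15, 2), (15, 15)}; affine count = 19; |E(F_17)| = 20.

Discriminant check: Δ ∝ 4a³ + 27b² = 4·12³ + 27·2² = 4·1728 + 27·4 ≡ 16 (mod 17). Nonzero ⇒ E is nonsingular.
For each x ∈ F_17, compute rhs = x³ + 12·x + 2 mod 17, then count y ∈ F_17 with y² ≡ rhs.
  x = 0: rhs = 2, matching y values: 6, 11 (2 points).
  x = 1: rhs = 15, matching y values: 7, 10 (2 points).
  x = 2: rhs = 0, matching y values: 0 (1 points).
  x = 3: rhs = 14, matching y values: none (0 points).
  x = 4: rhs = 12, matching y values: none (0 points).
  x = 5: rhs = 0, matching y values: 0 (1 points).
  x = 6: rhs = 1, matching y values: 1, 16 (2 points).
  x = 7: rhs = 4, matching y values: 2, 15 (2 points).
  x = 8: rhs = 15, matching y values: 7, 10 (2 points).
  x = 9: rhs = 6, matching y values: none (0 points).
  x = 10: rhs = 0, matching y values: 0 (1 points).
  x = 11: rhs = 3, matching y values: none (0 points).
  x = 12: rhs = 4, matching y values: 2, 15 (2 points).
  x = 13: rhs = 9, matching y values: 3, 14 (2 points).
  x = 14: rhs = 7, matching y values: none (0 points).
  x = 15: rhs = 4, matching y values: 2, 15 (2 points).
  x = 16: rhs = 6, matching y values: none (0 points).
Total affine count: 19.
Full point count |E(F_17)| = 19 + 1 = 20.
Hasse bound: |20 − (17+1)| = |2| = 2 ≤ 2√17 ≈ 8.2462 ✓.


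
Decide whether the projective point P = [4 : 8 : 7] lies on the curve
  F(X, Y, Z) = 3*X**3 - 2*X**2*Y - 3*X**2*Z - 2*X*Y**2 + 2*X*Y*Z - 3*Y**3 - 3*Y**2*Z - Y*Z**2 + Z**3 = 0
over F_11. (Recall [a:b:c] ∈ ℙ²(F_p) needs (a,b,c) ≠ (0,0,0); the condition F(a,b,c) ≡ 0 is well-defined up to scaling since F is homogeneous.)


F(4,8,7) ≡ 6 (mod 11); P is NOT on the curve.

Evaluate F(4, 8, 7) term-by-term (mod 11).
  3*X**3 ↦ 3·64·1·1 = 192
  -2*X**2*Y ↦ -2·16·8·1 = -256
  -3*X**2*Z ↦ -3·16·1·7 = -336
  -2*X*Y**2 ↦ -2·4·64·1 = -512
  2*X*Y*Z ↦ 2·4·8·7 = 448
  -3*Y**3 ↦ -3·1·512·1 = -1536
  -3*Y**2*Z ↦ -3·1·64·7 = -1344
  -Y*Z**2 ↦ -1·1·8·49 = -392
  Z**3 ↦ 1·1·1·343 = 343
Sum: F(4, 8, 7) = (192) + (-256) + (-336) + (-512) + (448) + (-1536) + (-1344) + (-392) + (343) = -3393.
Reducing mod 11: -3393 ≡ 6 (mod 11).
Since F(a, b, c) ≡ 6 ≠ 0 (mod 11), P does NOT lie on the curve.


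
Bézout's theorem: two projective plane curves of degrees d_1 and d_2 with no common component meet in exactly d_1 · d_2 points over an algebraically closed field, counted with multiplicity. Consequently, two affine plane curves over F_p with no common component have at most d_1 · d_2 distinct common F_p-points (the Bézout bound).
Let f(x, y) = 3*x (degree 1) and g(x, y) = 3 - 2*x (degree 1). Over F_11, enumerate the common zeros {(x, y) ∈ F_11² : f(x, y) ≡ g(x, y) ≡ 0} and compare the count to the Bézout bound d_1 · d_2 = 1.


Common zeros: ∅; count = 0; Bézout bound = 1.

deg(f) = 1, deg(g) = 1, so Bézout bound = 1.
Scan x ∈ F_11. For each x, list the y ∈ F_11 with f(x, y) ≡ 0 and those with g(x, y) ≡ 0 (mod 11); the common zeros in that column are the intersection.
  x = 0: f ≡ 0 at y ∈ {0, 1, 2, 3, 4, 5, 6, 7, 8, 9, 10}; g ≡ 0 at y ∈ ∅; common: ∅.
  x = 1: f ≡ 0 at y ∈ ∅; g ≡ 0 at y ∈ ∅; common: ∅.
  x = 2: f ≡ 0 at y ∈ ∅; g ≡ 0 at y ∈ ∅; common: ∅.
  x = 3: f ≡ 0 at y ∈ ∅; g ≡ 0 at y ∈ ∅; common: ∅.
  x = 4: f ≡ 0 at y ∈ ∅; g ≡ 0 at y ∈ ∅; common: ∅.
  x = 5: f ≡ 0 at y ∈ ∅; g ≡ 0 at y ∈ ∅; common: ∅.
  x = 6: f ≡ 0 at y ∈ ∅; g ≡ 0 at y ∈ ∅; common: ∅.
  x = 7: f ≡ 0 at y ∈ ∅; g ≡ 0 at y ∈ {0, 1, 2, 3, 4, 5, 6, 7, 8, 9, 10}; common: ∅.
  x = 8: f ≡ 0 at y ∈ ∅; g ≡ 0 at y ∈ ∅; common: ∅.
  x = 9: f ≡ 0 at y ∈ ∅; g ≡ 0 at y ∈ ∅; common: ∅.
  x = 10: f ≡ 0 at y ∈ ∅; g ≡ 0 at y ∈ ∅; common: ∅.
Collecting: common zeros = ∅, so the count is 0.
Comparison with the Bézout bound: 0 ≤ 1 = deg(f)·deg(g), as expected for curves with no common component (the affine F_11-count falls short of the bound because intersections may lie at infinity, over extension fields, or carry multiplicity).


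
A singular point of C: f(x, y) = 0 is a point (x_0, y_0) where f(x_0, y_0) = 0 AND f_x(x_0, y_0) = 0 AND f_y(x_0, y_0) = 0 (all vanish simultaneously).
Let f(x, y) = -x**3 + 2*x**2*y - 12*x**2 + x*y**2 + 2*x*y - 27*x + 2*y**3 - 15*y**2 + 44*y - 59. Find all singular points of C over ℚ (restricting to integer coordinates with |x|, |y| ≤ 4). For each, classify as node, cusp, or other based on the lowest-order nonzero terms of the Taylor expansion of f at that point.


Singular points: {(-2, 3)}; classification: cusp.

Compute partial derivatives:
  f_x = -3*x**2 + 4*x*y - 24*x + y**2 + 2*y - 27.
  f_y = 2*x**2 + 2*x*y + 2*x + 6*y**2 - 30*y + 44.
Scan x_0 ∈ {−4, ..., 4}. For each x_0, f_y(x_0, y) is a polynomial in y; find its integer roots y ∈ {−4, ..., 4}, then test f_x and f at those candidates.
  x = -4: f_y(-4, y) = 6*y**2 - 38*y + 68; no integer root y with |y| ≤ 4.
  x = -3: f_y(-3, y) = 6*y**2 - 36*y + 56; no integer root y with |y| ≤ 4.
  x = -2: f_y(-2, y) = 6*y**2 - 34*y + 48; vanishes at y ∈ {3}. (-2, 3): f_x = 0, f = 0 — SINGULAR.
  x = -1: f_y(-1, y) = 6*y**2 - 32*y + 44; no integer root y with |y| ≤ 4.
  x = 0: f_y(0, y) = 6*y**2 - 30*y + 44; no integer root y with |y| ≤ 4.
  x = 1: f_y(1, y) = 6*y**2 - 28*y + 48; no integer root y with |y| ≤ 4.
  x = 2: f_y(2, y) = 6*y**2 - 26*y + 56; no integer root y with |y| ≤ 4.
  x = 3: f_y(3, y) = 6*y**2 - 24*y + 68; no integer root y with |y| ≤ 4.
  x = 4: f_y(4, y) = 6*y**2 - 22*y + 84; no integer root y with |y| ≤ 4.
Only singular point on the grid: (-2, 3).
Classify: substitute x = -2 + u, y = 3 + v and expand: f = -u**3 + 2*u**2*v + u*v**2 + 2*v**3 + v**2.
No constant or linear terms (consistent with a singular point). Quadratic part: v**2. Cubic part: -u**3 + 2*u**2*v + u*v**2 + 2*v**3.
The quadratic part v**2 is a perfect square, so there is a single (double) tangent line v = 0, i.e. y = 3. Restricting the cubic part to that line (v = 0) leaves -u**3 ≠ 0, so f is not divisible by v and the branch is v² ≈ u**3 to lowest order — this is a cusp.
Classification: cusp.


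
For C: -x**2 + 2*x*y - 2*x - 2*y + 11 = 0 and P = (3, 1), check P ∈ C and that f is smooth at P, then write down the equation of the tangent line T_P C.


Tangent line at P: -6*x + 4*y + 14 = 0.

Step 1: f(3, 1) = 0, so P lies on C.
Step 2: partial derivatives
  f_x(x, y) = -2*x + 2*y - 2, f_y(x, y) = 2*x - 2.
  f_x(P) = -6, f_y(P) = 4 (gradient nonzero, so P is smooth).
Step 3: tangent line at P: -6·(x − 3) + 4·(y − 1) = 0.
Expanding: -6*x + 4*y + 14 = 0.


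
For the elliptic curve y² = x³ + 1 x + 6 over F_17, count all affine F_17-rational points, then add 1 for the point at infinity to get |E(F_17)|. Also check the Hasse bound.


Affine points = {(1, 5), (1, 12), (2, 4), (2, 13), (3, 6), (3, 11), (5, 0), (7, 4), (7, 13), (8, 4), (8, 13), (9, 8), (9, 9), (10, 8), (10, 9), (15, 8), (15, 9), (16, 2), (16, 15)}; affine count = 19; |E(F_17)| = 20.

Discriminant check: Δ ∝ 4a³ + 27b² = 4·1³ + 27·6² = 4·1 + 27·36 ≡ 7 (mod 17). Nonzero ⇒ E is nonsingular.
For each x ∈ F_17, compute rhs = x³ + 1·x + 6 mod 17, then count y ∈ F_17 with y² ≡ rhs.
  x = 0: rhs = 6, matching y values: none (0 points).
  x = 1: rhs = 8, matching y values: 5, 12 (2 points).
  x = 2: rhs = 16, matching y values: 4, 13 (2 points).
  x = 3: rhs = 2, matching y values: 6, 11 (2 points).
  x = 4: rhs = 6, matching y values: none (0 points).
  x = 5: rhs = 0, matching y values: 0 (1 points).
  x = 6: rhs = 7, matching y values: none (0 points).
  x = 7: rhs = 16, matching y values: 4, 13 (2 points).
  x = 8: rhs = 16, matching y values: 4, 13 (2 points).
  x = 9: rhs = 13, matching y values: 8, 9 (2 points).
  x = 10: rhs = 13, matching y values: 8, 9 (2 points).
  x = 11: rhs = 5, matching y values: none (0 points).
  x = 12: rhs = 12, matching y values: none (0 points).
  x = 13: rhs = 6, matching y values: none (0 points).
  x = 14: rhs = 10, matching y values: none (0 points).
  x = 15: rhs = 13, matching y values: 8, 9 (2 points).
  x = 16: rhs = 4, matching y values: 2, 15 (2 points).
Total affine count: 19.
Full point count |E(F_17)| = 19 + 1 = 20.
Hasse bound: |20 − (17+1)| = |2| = 2 ≤ 2√17 ≈ 8.2462 ✓.


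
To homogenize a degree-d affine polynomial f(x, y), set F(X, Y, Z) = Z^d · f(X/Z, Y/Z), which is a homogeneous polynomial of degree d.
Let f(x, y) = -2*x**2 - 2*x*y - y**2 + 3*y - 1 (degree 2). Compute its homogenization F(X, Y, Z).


F(X, Y, Z) = -2*X**2 - 2*X*Y - Y**2 + 3*Y*Z - Z**2

deg(f) = 2.
Substitute x = X/Z, y = Y/Z into f, then multiply by Z^2.
  monomial -2·x^2·y^0 ↦ -2·X^2·Y^0·Z^0.
  monomial -2·x^1·y^1 ↦ -2·X^1·Y^1·Z^0.
  monomial -1·x^0·y^2 ↦ -1·X^0·Y^2·Z^0.
  monomial 3·x^0·y^1 ↦ 3·X^0·Y^1·Z^1.
  monomial -1·x^0·y^0 ↦ -1·X^0·Y^0·Z^2.
Collecting: F(X, Y, Z) = -2*X**2 - 2*X*Y - Y**2 + 3*Y*Z - Z**2.


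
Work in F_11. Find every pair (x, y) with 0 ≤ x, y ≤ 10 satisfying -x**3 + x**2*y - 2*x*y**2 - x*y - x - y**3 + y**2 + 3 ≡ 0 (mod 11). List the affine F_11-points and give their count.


Affine F_11-points: {(1, 2), (2, 3), (2, 6), (2, 10), (4, 2), (6, 7), (7, 1), (7, 4), (8, 0), (8, 2), (8, 5), (10, 3)}; count = 12.

For each of the 121 pairs (x, y) ∈ F_11², evaluate f(x, y) mod 11. Record the zeros.
  x = 0: [0↦3, 1↦3, 2↦10, 3↦7, 4↦10, 5↦2, 6↦10, 7↦6, 8↦6, 9↦4, 10↦5]  zeros at y ∈ ∅
  x = 1: [0↦1, 1↦10, 2↦0, 3↦9, 4↦9, 5↦5, 6↦2, 7↦5, 8↦8, 9↦5, 10↦1]  zeros at y ∈ {2}
  x = 2: [0↦4, 1↦2, 2↦10, 3↦0, 4↦10, 5↦1, 6↦0, 7↦1, 8↦9, 9↦7, 10↦0]  zeros at y ∈ {3, 6, 10}
  x = 3: [0↦6, 1↦6, 2↦1, 3↦7, 4↦7, 5↦6, 6↦9, 7↦10, 8↦3, 9↦4, 10↦7]  zeros at y ∈ ∅
  x = 4: [0↦1, 1↦5, 2↦0, 3↦2, 4↦5, 5↦3, 6↦1, 7↦4, 8↦6, 9↦1, 10↦5]  zeros at y ∈ {2}
  x = 5: [0↦5, 1↦4, 2↦1, 3↦1, 4↦9, 5↦8, 6↦3, 7↦10, 8↦1, 9↦3, 10↦10]  zeros at y ∈ ∅
  x = 6: [0↦1, 1↦8, 2↦9, 3↦9, 4↦2, 5↦4, 6↦9, 7↦0, 8↦4, 9↦4, 10↦5]  zeros at y ∈ {7}
  x = 7: [0↦5, 1↦0, 2↦7, 3↦9, 4↦0, 5↦7, 6↦2, 7↦1, 8↦9, 9↦9, 10↦6]  zeros at y ∈ {1, 4}
  x = 8: [0↦0, 1↦7, 2↦0, 3↦6, 4↦8, 5↦0, 6↦9, 7↦7, 8↦10, 9↦1, 10↦7]  zeros at y ∈ {0, 2, 5}
  x = 9: [0↦2, 1↦1, 2↦4, 3↦5, 4↦9, 5↦10, 6↦2, 7↦1, 8↦1, 9↦7, 10↦2]  zeros at y ∈ ∅
  x = 10: [0↦5, 1↦9, 2↦2, 3↦0, 4↦8, 5↦9, 6↦8, 7↦10, 8↦9, 9↦10, 10↦7]  zeros at y ∈ {3}
Collecting zeros: affine points = {(1, 2), (2, 3), (2, 6), (2, 10), (4, 2), (6, 7), (7, 1), (7, 4), (8, 0), (8, 2), (8, 5), (10, 3)}.
Total count |C(F_11)_aff| = 12.


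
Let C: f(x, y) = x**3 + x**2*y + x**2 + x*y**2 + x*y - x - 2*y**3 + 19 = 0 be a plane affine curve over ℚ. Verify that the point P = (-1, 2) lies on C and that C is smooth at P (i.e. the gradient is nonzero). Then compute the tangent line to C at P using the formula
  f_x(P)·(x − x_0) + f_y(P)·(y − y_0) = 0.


Tangent line at P: 2*x - 28*y + 58 = 0.

Step 1: f(-1, 2) = 0, so P lies on C.
Step 2: partial derivatives
  f_x(x, y) = 3*x**2 + 2*x*y + 2*x + y**2 + y - 1, f_y(x, y) = x**2 + 2*x*y + x - 6*y**2.
  f_x(P) = 2, f_y(P) = -28 (gradient nonzero, so P is smooth).
Step 3: tangent line at P: 2·(x − -1) + -28·(y − 2) = 0.
Expanding: 2*x - 28*y + 58 = 0.


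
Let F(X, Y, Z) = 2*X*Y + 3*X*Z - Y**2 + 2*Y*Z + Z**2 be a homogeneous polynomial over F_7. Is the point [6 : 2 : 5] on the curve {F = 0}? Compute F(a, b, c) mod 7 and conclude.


F(6,2,5) ≡ 1 (mod 7); P is NOT on the curve.

Evaluate F(6, 2, 5) term-by-term (mod 7).
  2*X*Y ↦ 2·6·2·1 = 24
  3*X*Z ↦ 3·6·1·5 = 90
  -Y**2 ↦ -1·1·4·1 = -4
  2*Y*Z ↦ 2·1·2·5 = 20
  Z**2 ↦ 1·1·1·25 = 25
Sum: F(6, 2, 5) = (24) + (90) + (-4) + (20) + (25) = 155.
Reducing mod 7: 155 ≡ 1 (mod 7).
Since F(a, b, c) ≡ 1 ≠ 0 (mod 7), P does NOT lie on the curve.


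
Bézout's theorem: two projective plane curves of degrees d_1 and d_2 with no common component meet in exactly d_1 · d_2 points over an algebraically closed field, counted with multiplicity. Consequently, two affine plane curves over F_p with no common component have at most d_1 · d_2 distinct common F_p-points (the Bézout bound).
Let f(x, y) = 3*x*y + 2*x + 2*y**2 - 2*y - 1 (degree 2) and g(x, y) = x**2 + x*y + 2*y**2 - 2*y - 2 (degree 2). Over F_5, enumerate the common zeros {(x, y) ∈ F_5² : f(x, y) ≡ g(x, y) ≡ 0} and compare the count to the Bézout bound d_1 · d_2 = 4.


Common zeros: ∅; count = 0; Bézout bound = 4.

deg(f) = 2, deg(g) = 2, so Bézout bound = 4.
Scan x ∈ F_5. For each x, list the y ∈ F_5 with f(x, y) ≡ 0 and those with g(x, y) ≡ 0 (mod 5); the common zeros in that column are the intersection.
  x = 0: f ≡ 0 at y ∈ ∅; g ≡ 0 at y ∈ {3}; common: ∅.
  x = 1: f ≡ 0 at y ∈ ∅; g ≡ 0 at y ∈ {1, 2}; common: ∅.
  x = 2: f ≡ 0 at y ∈ ∅; g ≡ 0 at y ∈ {2, 3}; common: ∅.
  x = 3: f ≡ 0 at y ∈ {0, 4}; g ≡ 0 at y ∈ {1}; common: ∅.
  x = 4: f ≡ 0 at y ∈ {2, 3}; g ≡ 0 at y ∈ ∅; common: ∅.
Collecting: common zeros = ∅, so the count is 0.
Comparison with the Bézout bound: 0 ≤ 4 = deg(f)·deg(g), as expected for curves with no common component (the affine F_5-count falls short of the bound because intersections may lie at infinity, over extension fields, or carry multiplicity).


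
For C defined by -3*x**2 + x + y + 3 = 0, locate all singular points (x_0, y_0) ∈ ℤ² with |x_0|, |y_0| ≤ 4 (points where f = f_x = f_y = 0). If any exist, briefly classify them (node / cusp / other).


No singular points in the scanned grid; C is smooth there.

Compute partial derivatives:
  f_x = 1 - 6*x.
  f_y = 1.
f_y = 1 is a nonzero constant, so f_y never vanishes: no point (x, y) can satisfy f = f_x = f_y = 0. In particular no (x, y) ∈ {−4, ..., 4}² is singular; the curve is smooth.


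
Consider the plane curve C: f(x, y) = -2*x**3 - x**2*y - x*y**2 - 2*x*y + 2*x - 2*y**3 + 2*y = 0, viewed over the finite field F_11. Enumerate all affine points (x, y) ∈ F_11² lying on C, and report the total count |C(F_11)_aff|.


Affine F_11-points: {(0, 0), (0, 1), (0, 10), (1, 0), (1, 2), (1, 3), (2, 1), (3, 1), (5, 8), (7, 10), (8, 5), (8, 8), (10, 0), (10, 7), (10, 10)}; count = 15.

For each of the 121 pairs (x, y) ∈ F_11², evaluate f(x, y) mod 11. Record the zeros.
  x = 0: [0↦0, 1↦0, 2↦10, 3↦7, 4↦1, 5↦2, 6↦9, 7↦10, 8↦4, 9↦1, 10↦0]  zeros at y ∈ {0, 1, 10}
  x = 1: [0↦0, 1↦7, 2↦0, 3↦0, 4↦6, 5↦6, 6↦10, 7↦6, 8↦4, 9↦3, 10↦2]  zeros at y ∈ {0, 2, 3}
  x = 2: [0↦10, 1↦0, 2↦7, 3↦8, 4↦2, 5↦10, 6↦9, 7↦9, 8↦9, 9↦8, 10↦5]  zeros at y ∈ {1}
  x = 3: [0↦7, 1↦0, 2↦8, 3↦8, 4↦10, 5↦2, 6↦5, 7↦7, 8↦7, 9↦4, 10↦8]  zeros at y ∈ {1}
  x = 4: [0↦1, 1↦6, 2↦2, 3↦10, 4↦7, 5↦3, 6↦8, 7↦10, 8↦8, 9↦1, 10↦10]  zeros at y ∈ ∅
  x = 5: [0↦2, 1↦6, 2↦10, 3↦2, 4↦3, 5↦1, 6↦6, 7↦6, 8↦0, 9↦9, 10↦10]  zeros at y ∈ {8}
  x = 6: [0↦9, 1↦10, 2↦9, 3↦5, 4↦8, 5↦6, 6↦9, 7↦5, 8↦4, 9↦5, 10↦7]  zeros at y ∈ ∅
  x = 7: [0↦10, 1↦6, 2↦9, 3↦7, 4↦10, 5↦6, 6↦5, 7↦6, 8↦8, 9↦10, 10↦0]  zeros at y ∈ {10}
  x = 8: [0↦4, 1↦4, 2↦9, 3↦7, 4↦8, 5↦0, 6↦4, 7↦8, 8↦0, 9↦1, 10↦10]  zeros at y ∈ {5, 8}
  x = 9: [0↦1, 1↦3, 2↦8, 3↦4, 4↦1, 5↦9, 6↦5, 7↦10, 8↦1, 9↦10, 10↦3]  zeros at y ∈ ∅
  x = 10: [0↦0, 1↦2, 2↦5, 3↦8, 4↦10, 5↦10, 6↦7, 7↦0, 8↦10, 9↦3, 10↦0]  zeros at y ∈ {0, 7, 10}
Collecting zeros: affine points = {(0, 0), (0, 1), (0, 10), (1, 0), (1, 2), (1, 3), (2, 1), (3, 1), (5, 8), (7, 10), (8, 5), (8, 8), (10, 0), (10, 7), (10, 10)}.
Total count |C(F_11)_aff| = 15.


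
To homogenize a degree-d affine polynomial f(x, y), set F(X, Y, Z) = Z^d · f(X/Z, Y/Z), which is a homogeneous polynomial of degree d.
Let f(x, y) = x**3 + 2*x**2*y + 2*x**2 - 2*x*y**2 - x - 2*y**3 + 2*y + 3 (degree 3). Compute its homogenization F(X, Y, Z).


F(X, Y, Z) = X**3 + 2*X**2*Y + 2*X**2*Z - 2*X*Y**2 - X*Z**2 - 2*Y**3 + 2*Y*Z**2 + 3*Z**3

deg(f) = 3.
Substitute x = X/Z, y = Y/Z into f, then multiply by Z^3.
  monomial 1·x^3·y^0 ↦ 1·X^3·Y^0·Z^0.
  monomial 2·x^2·y^1 ↦ 2·X^2·Y^1·Z^0.
  monomial 2·x^2·y^0 ↦ 2·X^2·Y^0·Z^1.
  monomial -2·x^1·y^2 ↦ -2·X^1·Y^2·Z^0.
  monomial -1·x^1·y^0 ↦ -1·X^1·Y^0·Z^2.
  monomial -2·x^0·y^3 ↦ -2·X^0·Y^3·Z^0.
  monomial 2·x^0·y^1 ↦ 2·X^0·Y^1·Z^2.
  monomial 3·x^0·y^0 ↦ 3·X^0·Y^0·Z^3.
Collecting: F(X, Y, Z) = X**3 + 2*X**2*Y + 2*X**2*Z - 2*X*Y**2 - X*Z**2 - 2*Y**3 + 2*Y*Z**2 + 3*Z**3.


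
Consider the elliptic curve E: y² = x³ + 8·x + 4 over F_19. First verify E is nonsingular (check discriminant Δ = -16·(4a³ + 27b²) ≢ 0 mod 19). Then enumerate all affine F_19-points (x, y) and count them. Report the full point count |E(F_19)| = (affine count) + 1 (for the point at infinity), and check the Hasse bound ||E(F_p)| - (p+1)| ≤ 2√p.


Affine points = {(0, 2), (0, 17), (2, 3), (2, 16), (3, 6), (3, 13), (4, 9), (4, 10), (5, 6), (5, 13), (7, 2), (7, 17), (9, 8), (9, 11), (10, 1), (10, 18), (11, 6), (11, 13), (12, 2), (12, 17), (13, 5), (13, 14)}; affine count = 22; |E(F_19)| = 23.

Discriminant check: Δ ∝ 4a³ + 27b² = 4·8³ + 27·4² = 4·512 + 27·16 ≡ 10 (mod 19). Nonzero ⇒ E is nonsingular.
For each x ∈ F_19, compute rhs = x³ + 8·x + 4 mod 19, then count y ∈ F_19 with y² ≡ rhs.
  x = 0: rhs = 4, matching y values: 2, 17 (2 points).
  x = 1: rhs = 13, matching y values: none (0 points).
  x = 2: rhs = 9, matching y values: 3, 16 (2 points).
  x = 3: rhs = 17, matching y values: 6, 13 (2 points).
  x = 4: rhs = 5, matching y values: 9, 10 (2 points).
  x = 5: rhs = 17, matching y values: 6, 13 (2 points).
  x = 6: rhs = 2, matching y values: none (0 points).
  x = 7: rhs = 4, matching y values: 2, 17 (2 points).
  x = 8: rhs = 10, matching y values: none (0 points).
  x = 9: rhs = 7, matching y values: 8, 11 (2 points).
  x = 10: rhs = 1, matching y values: 1, 18 (2 points).
  x = 11: rhs = 17, matching y values: 6, 13 (2 points).
  x = 12: rhs = 4, matching y values: 2, 17 (2 points).
  x = 13: rhs = 6, matching y values: 5, 14 (2 points).
  x = 14: rhs = 10, matching y values: none (0 points).
  x = 15: rhs = 3, matching y values: none (0 points).
  x = 16: rhs = 10, matching y values: none (0 points).
  x = 17: rhs = 18, matching y values: none (0 points).
  x = 18: rhs = 14, matching y values: none (0 points).
Total affine count: 22.
Full point count |E(F_19)| = 22 + 1 = 23.
Hasse bound: |23 − (19+1)| = |3| = 3 ≤ 2√19 ≈ 8.7178 ✓.


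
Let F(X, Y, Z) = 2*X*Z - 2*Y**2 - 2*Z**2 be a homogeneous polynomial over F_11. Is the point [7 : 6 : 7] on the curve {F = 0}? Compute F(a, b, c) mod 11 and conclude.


F(7,6,7) ≡ 5 (mod 11); P is NOT on the curve.

Evaluate F(7, 6, 7) term-by-term (mod 11).
  2*X*Z ↦ 2·7·1·7 = 98
  -2*Y**2 ↦ -2·1·36·1 = -72
  -2*Z**2 ↦ -2·1·1·49 = -98
Sum: F(7, 6, 7) = (98) + (-72) + (-98) = -72.
Reducing mod 11: -72 ≡ 5 (mod 11).
Since F(a, b, c) ≡ 5 ≠ 0 (mod 11), P does NOT lie on the curve.


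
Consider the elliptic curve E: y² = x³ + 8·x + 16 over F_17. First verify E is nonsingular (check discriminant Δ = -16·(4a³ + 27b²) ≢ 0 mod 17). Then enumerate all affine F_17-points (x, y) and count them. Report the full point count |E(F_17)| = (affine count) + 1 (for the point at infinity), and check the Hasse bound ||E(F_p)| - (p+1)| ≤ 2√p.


Affine points = {(0, 4), (0, 13), (1, 5), (1, 12), (3, 4), (3, 13), (6, 5), (6, 12), (9, 1), (9, 16), (10, 5), (10, 12), (12, 2), (12, 15), (14, 4), (14, 13), (15, 3), (15, 14)}; affine count = 18; |E(F_17)| = 19.

Discriminant check: Δ ∝ 4a³ + 27b² = 4·8³ + 27·16² = 4·512 + 27·256 ≡ 1 (mod 17). Nonzero ⇒ E is nonsingular.
For each x ∈ F_17, compute rhs = x³ + 8·x + 16 mod 17, then count y ∈ F_17 with y² ≡ rhs.
  x = 0: rhs = 16, matching y values: 4, 13 (2 points).
  x = 1: rhs = 8, matching y values: 5, 12 (2 points).
  x = 2: rhs = 6, matching y values: none (0 points).
  x = 3: rhs = 16, matching y values: 4, 13 (2 points).
  x = 4: rhs = 10, matching y values: none (0 points).
  x = 5: rhs = 11, matching y values: none (0 points).
  x = 6: rhs = 8, matching y values: 5, 12 (2 points).
  x = 7: rhs = 7, matching y values: none (0 points).
  x = 8: rhs = 14, matching y values: none (0 points).
  x = 9: rhs = 1, matching y values: 1, 16 (2 points).
  x = 10: rhs = 8, matching y values: 5, 12 (2 points).
  x = 11: rhs = 7, matching y values: none (0 points).
  x = 12: rhs = 4, matching y values: 2, 15 (2 points).
  x = 13: rhs = 5, matching y values: none (0 points).
  x = 14: rhs = 16, matching y values: 4, 13 (2 points).
  x = 15: rhs = 9, matching y values: 3, 14 (2 points).
  x = 16: rhs = 7, matching y values: none (0 points).
Total affine count: 18.
Full point count |E(F_17)| = 18 + 1 = 19.
Hasse bound: |19 − (17+1)| = |1| = 1 ≤ 2√17 ≈ 8.2462 ✓.


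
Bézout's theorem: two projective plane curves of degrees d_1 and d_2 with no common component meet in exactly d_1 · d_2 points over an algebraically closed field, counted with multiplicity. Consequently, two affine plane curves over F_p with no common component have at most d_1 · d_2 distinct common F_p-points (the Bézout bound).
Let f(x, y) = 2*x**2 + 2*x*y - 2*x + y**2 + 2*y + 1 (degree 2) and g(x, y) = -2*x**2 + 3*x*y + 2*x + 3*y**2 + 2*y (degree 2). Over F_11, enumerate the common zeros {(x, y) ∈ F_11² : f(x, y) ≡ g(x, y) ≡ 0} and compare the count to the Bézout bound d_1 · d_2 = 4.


Common zeros: {(3, 2)}; count = 1; Bézout bound = 4.

deg(f) = 2, deg(g) = 2, so Bézout bound = 4.
Scan x ∈ F_11. For each x, list the y ∈ F_11 with f(x, y) ≡ 0 and those with g(x, y) ≡ 0 (mod 11); the common zeros in that column are the intersection.
  x = 0: f ≡ 0 at y ∈ {10}; g ≡ 0 at y ∈ {0, 3}; common: ∅.
  x = 1: f ≡ 0 at y ∈ {3, 4}; g ≡ 0 at y ∈ {0, 2}; common: ∅.
  x = 2: f ≡ 0 at y ∈ {6, 10}; g ≡ 0 at y ∈ ∅; common: ∅.
  x = 3: f ≡ 0 at y ∈ {1, 2}; g ≡ 0 at y ∈ {2, 9}; common: {2}.
  x = 4: f ≡ 0 at y ∈ {6}; g ≡ 0 at y ∈ {5}; common: ∅.
  x = 5: f ≡ 0 at y ∈ ∅; g ≡ 0 at y ∈ ∅; common: ∅.
  x = 6: f ≡ 0 at y ∈ ∅; g ≡ 0 at y ∈ {9, 10}; common: ∅.
  x = 7: f ≡ 0 at y ∈ {2, 4}; g ≡ 0 at y ∈ ∅; common: ∅.
  x = 8: f ≡ 0 at y ∈ {1, 3}; g ≡ 0 at y ∈ ∅; common: ∅.
  x = 9: f ≡ 0 at y ∈ ∅; g ≡ 0 at y ∈ ∅; common: ∅.
  x = 10: f ≡ 0 at y ∈ ∅; g ≡ 0 at y ∈ {5, 10}; common: ∅.
Collecting: common zeros = {(3, 2)}, so the count is 1.
Comparison with the Bézout bound: 1 ≤ 4 = deg(f)·deg(g), as expected for curves with no common component (the affine F_11-count falls short of the bound because intersections may lie at infinity, over extension fields, or carry multiplicity).


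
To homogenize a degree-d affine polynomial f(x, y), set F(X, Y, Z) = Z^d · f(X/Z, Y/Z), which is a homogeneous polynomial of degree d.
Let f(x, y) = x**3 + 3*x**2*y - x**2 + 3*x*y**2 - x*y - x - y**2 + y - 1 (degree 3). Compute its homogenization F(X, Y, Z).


F(X, Y, Z) = X**3 + 3*X**2*Y - X**2*Z + 3*X*Y**2 - X*Y*Z - X*Z**2 - Y**2*Z + Y*Z**2 - Z**3

deg(f) = 3.
Substitute x = X/Z, y = Y/Z into f, then multiply by Z^3.
  monomial 1·x^3·y^0 ↦ 1·X^3·Y^0·Z^0.
  monomial 3·x^2·y^1 ↦ 3·X^2·Y^1·Z^0.
  monomial -1·x^2·y^0 ↦ -1·X^2·Y^0·Z^1.
  monomial 3·x^1·y^2 ↦ 3·X^1·Y^2·Z^0.
  monomial -1·x^1·y^1 ↦ -1·X^1·Y^1·Z^1.
  monomial -1·x^1·y^0 ↦ -1·X^1·Y^0·Z^2.
  monomial -1·x^0·y^2 ↦ -1·X^0·Y^2·Z^1.
  monomial 1·x^0·y^1 ↦ 1·X^0·Y^1·Z^2.
  monomial -1·x^0·y^0 ↦ -1·X^0·Y^0·Z^3.
Collecting: F(X, Y, Z) = X**3 + 3*X**2*Y - X**2*Z + 3*X*Y**2 - X*Y*Z - X*Z**2 - Y**2*Z + Y*Z**2 - Z**3.


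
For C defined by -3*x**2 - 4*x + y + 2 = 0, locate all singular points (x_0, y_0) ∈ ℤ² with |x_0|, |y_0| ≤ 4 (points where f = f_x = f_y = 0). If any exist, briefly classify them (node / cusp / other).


No singular points in the scanned grid; C is smooth there.

Compute partial derivatives:
  f_x = -6*x - 4.
  f_y = 1.
f_y = 1 is a nonzero constant, so f_y never vanishes: no point (x, y) can satisfy f = f_x = f_y = 0. In particular no (x, y) ∈ {−4, ..., 4}² is singular; the curve is smooth.


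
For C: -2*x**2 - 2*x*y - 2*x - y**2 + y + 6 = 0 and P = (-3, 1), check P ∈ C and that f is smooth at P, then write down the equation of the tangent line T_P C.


Tangent line at P: 8*x + 5*y + 19 = 0.

Step 1: f(-3, 1) = 0, so P lies on C.
Step 2: partial derivatives
  f_x(x, y) = -4*x - 2*y - 2, f_y(x, y) = -2*x - 2*y + 1.
  f_x(P) = 8, f_y(P) = 5 (gradient nonzero, so P is smooth).
Step 3: tangent line at P: 8·(x − -3) + 5·(y − 1) = 0.
Expanding: 8*x + 5*y + 19 = 0.


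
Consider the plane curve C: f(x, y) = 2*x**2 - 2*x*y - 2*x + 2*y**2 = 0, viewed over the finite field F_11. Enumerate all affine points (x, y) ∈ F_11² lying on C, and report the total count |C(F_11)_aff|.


Affine F_11-points: {(0, 0), (1, 0), (1, 1), (4, 7), (4, 8), (5, 8), (6, 2), (6, 4), (8, 2), (8, 6), (10, 4), (10, 6)}; count = 12.

For each of the 121 pairs (x, y) ∈ F_11², evaluate f(x, y) mod 11. Record the zeros.
  x = 0: [0↦0, 1↦2, 2↦8, 3↦7, 4↦10, 5↦6, 6↦6, 7↦10, 8↦7, 9↦8, 10↦2]  zeros at y ∈ {0}
  x = 1: [0↦0, 1↦0, 2↦4, 3↦1, 4↦2, 5↦7, 6↦5, 7↦7, 8↦2, 9↦1, 10↦4]  zeros at y ∈ {0, 1}
  x = 2: [0↦4, 1↦2, 2↦4, 3↦10, 4↦9, 5↦1, 6↦8, 7↦8, 8↦1, 9↦9, 10↦10]  zeros at y ∈ ∅
  x = 3: [0↦1, 1↦8, 2↦8, 3↦1, 4↦9, 5↦10, 6↦4, 7↦2, 8↦4, 9↦10, 10↦9]  zeros at y ∈ ∅
  x = 4: [0↦2, 1↦7, 2↦5, 3↦7, 4↦2, 5↦1, 6↦4, 7↦0, 8↦0, 9↦4, 10↦1]  zeros at y ∈ {7, 8}
  x = 5: [0↦7, 1↦10, 2↦6, 3↦6, 4↦10, 5↦7, 6↦8, 7↦2, 8↦0, 9↦2, 10↦8]  zeros at y ∈ {8}
  x = 6: [0↦5, 1↦6, 2↦0, 3↦9, 4↦0, 5↦6, 6↦5, 7↦8, 8↦4, 9↦4, 10↦8]  zeros at y ∈ {2, 4}
  x = 7: [0↦7, 1↦6, 2↦9, 3↦5, 4↦5, 5↦9, 6↦6, 7↦7, 8↦1, 9↦10, 10↦1]  zeros at y ∈ ∅
  x = 8: [0↦2, 1↦10, 2↦0, 3↦5, 4↦3, 5↦5, 6↦0, 7↦10, 8↦2, 9↦9, 10↦9]  zeros at y ∈ {2, 6}
  x = 9: [0↦1, 1↦7, 2↦6, 3↦9, 4↦5, 5↦5, 6↦9, 7↦6, 8↦7, 9↦1, 10↦10]  zeros at y ∈ ∅
  x = 10: [0↦4, 1↦8, 2↦5, 3↦6, 4↦0, 5↦9, 6↦0, 7↦6, 8↦5, 9↦8, 10↦4]  zeros at y ∈ {4, 6}
Collecting zeros: affine points = {(0, 0), (1, 0), (1, 1), (4, 7), (4, 8), (5, 8), (6, 2), (6, 4), (8, 2), (8, 6), (10, 4), (10, 6)}.
Total count |C(F_11)_aff| = 12.


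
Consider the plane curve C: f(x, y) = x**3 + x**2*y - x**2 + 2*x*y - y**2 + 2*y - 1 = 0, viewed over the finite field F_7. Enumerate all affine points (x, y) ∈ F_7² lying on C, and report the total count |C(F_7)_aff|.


Affine F_7-points: {(0, 1), (1, 6), (2, 5), (3, 5), (5, 4), (5, 5)}; count = 6.

For each of the 49 pairs (x, y) ∈ F_7², evaluate f(x, y) mod 7. Record the zeros.
  x = 0: [0↦6, 1↦0, 2↦6, 3↦3, 4↦5, 5↦5, 6↦3]  zeros at y ∈ {1}
  x = 1: [0↦6, 1↦3, 2↦5, 3↦5, 4↦3, 5↦6, 6↦0]  zeros at y ∈ {6}
  x = 2: [0↦3, 1↦5, 2↦5, 3↦3, 4↦6, 5↦0, 6↦6]  zeros at y ∈ {5}
  x = 3: [0↦3, 1↦5, 2↦5, 3↦3, 4↦6, 5↦0, 6↦6]  zeros at y ∈ {5}
  x = 4: [0↦5, 1↦2, 2↦4, 3↦4, 4↦2, 5↦5, 6↦6]  zeros at y ∈ ∅
  x = 5: [0↦1, 1↦2, 2↦1, 3↦5, 4↦0, 5↦0, 6↦5]  zeros at y ∈ {4, 5}
  x = 6: [0↦4, 1↦4, 2↦2, 3↦5, 4↦6, 5↦5, 6↦2]  zeros at y ∈ ∅
Collecting zeros: affine points = {(0, 1), (1, 6), (2, 5), (3, 5), (5, 4), (5, 5)}.
Total count |C(F_7)_aff| = 6.
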